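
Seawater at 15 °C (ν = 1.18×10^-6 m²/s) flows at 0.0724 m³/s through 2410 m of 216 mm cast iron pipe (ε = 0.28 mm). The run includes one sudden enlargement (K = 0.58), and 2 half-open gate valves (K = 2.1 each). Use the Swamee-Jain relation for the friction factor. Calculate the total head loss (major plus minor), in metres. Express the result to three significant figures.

H_L ≈ 49.2 m

V = 4Q/(πD²) = 1.976 m/s; V²/2g = 0.1990 m
Re = 3.62×10^5, ε/D = 0.00130 → f = 0.02175 (Swamee-Jain)
Major: h_f = f(L/D)·V²/2g = 0.02175·11157·0.1990 = 48.29 m
Minor: ΣK = 4.78; h_m = ΣK·V²/2g = 0.9511 m
Total H_L = 48.29 + 0.9511 = 49.25 m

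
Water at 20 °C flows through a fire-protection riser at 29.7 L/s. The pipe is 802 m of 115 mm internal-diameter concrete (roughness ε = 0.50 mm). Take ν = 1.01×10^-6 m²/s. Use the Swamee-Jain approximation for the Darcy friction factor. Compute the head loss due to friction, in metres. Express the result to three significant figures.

h_f ≈ 86.0 m

V = 4Q/(πD²) = 4·0.0297/(π·0.115²) = 2.859 m/s
Re = VD/ν = 2.859·0.115/1.01×10^-6 = 3.26×10^5 → turbulent
ε/D = 0.50/115 = 0.00435
Swamee-Jain: f = 0.02958
h_f = f(L/D)V²/(2g) = 0.02958·(802/0.115)·2.859²/(2·9.81) = 85.95 m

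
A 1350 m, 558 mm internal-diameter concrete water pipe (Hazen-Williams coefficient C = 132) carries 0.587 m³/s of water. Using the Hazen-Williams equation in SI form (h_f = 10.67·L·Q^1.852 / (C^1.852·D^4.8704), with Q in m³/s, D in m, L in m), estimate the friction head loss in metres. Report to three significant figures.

h_f ≈ 10.9 m

h_f = 10.67·1350·0.587^1.852 / (132^1.852·0.558^4.8704) = 10.88 m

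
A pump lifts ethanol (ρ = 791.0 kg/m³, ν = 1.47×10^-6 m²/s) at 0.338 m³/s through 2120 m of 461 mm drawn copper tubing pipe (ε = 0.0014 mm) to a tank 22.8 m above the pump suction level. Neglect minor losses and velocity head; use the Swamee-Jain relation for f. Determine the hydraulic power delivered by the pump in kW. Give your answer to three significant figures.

V = 4Q/(πD²) = 2.025 m/s; Re = 6.35×10^5; ε/D = 3.04×10^-6; f = 0.01261
h_f = f(L/D)V²/2g = 12.12 m
Total head H = z + h_f = 22.8 + 12.12 = 34.92 m
P_hyd = ρgQH = 791.0·9.81·0.338·34.92 = 91.58 kW

P_hyd ≈ 91.6 kW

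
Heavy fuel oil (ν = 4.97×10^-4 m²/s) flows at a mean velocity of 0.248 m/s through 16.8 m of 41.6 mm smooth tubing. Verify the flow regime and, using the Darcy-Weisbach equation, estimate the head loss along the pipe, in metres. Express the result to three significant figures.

Re = VD/ν = 0.248·0.04160/4.97×10^-4 = 20.8 → laminar (Re < 2300)
f = 64/Re = 3.083
h_f = f(L/D)V²/(2g) = 3.083·(16.8/0.04160)·0.248²/(2·9.81) = 3.903 m

h_f ≈ 3.90 m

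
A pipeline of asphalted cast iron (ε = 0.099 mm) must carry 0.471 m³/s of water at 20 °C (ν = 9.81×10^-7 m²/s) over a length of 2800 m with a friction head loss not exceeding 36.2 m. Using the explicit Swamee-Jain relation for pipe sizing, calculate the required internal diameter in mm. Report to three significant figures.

Swamee-Jain (Type III): D = 0.66·[ε^1.25·(LQ²/(gh_f))^4.75 + ν·Q^9.4·(L/(gh_f))^5.2]^0.04
LQ²/(gh_f) = 1.749; L/(gh_f) = 7.885
Term 1 = ε^1.25·(…)^4.75 = 1.41×10^-4; Term 2 = ν·Q^9.4·(…)^5.2 = 3.81×10^-5
D = 0.66·(1.41×10^-4 + 3.81×10^-5)^0.04 = 0.4673 m = 467 mm
Check: V = 2.75 m/s, Re = 1.31×10^6, f = 0.01470, h_f = 33.8 m ≈ 36.2 m ✓

D ≈ 467 mm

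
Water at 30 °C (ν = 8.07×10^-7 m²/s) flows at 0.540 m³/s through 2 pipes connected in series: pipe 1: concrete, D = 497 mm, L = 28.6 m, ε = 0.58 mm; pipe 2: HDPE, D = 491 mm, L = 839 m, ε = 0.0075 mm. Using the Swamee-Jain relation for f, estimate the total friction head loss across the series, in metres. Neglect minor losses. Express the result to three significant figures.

Pipe 1: V = 2.783 m/s, Re = 1.71×10^6, ε/D = 0.00117, f = 0.02062, h_1 = f(L/D)V²/2g = 0.4685 m
Pipe 2: V = 2.852 m/s, Re = 1.74×10^6, ε/D = 1.53×10^-5, f = 0.01111, h_2 = f(L/D)V²/2g = 7.870 m
Series → Q common, losses add: H = Σh = 8.339 m

H ≈ 8.34 m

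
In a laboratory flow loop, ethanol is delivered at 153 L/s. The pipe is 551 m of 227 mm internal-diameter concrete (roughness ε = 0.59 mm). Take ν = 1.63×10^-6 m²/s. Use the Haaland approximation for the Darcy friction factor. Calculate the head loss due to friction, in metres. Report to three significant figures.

V = 4Q/(πD²) = 4·0.153/(π·0.227²) = 3.781 m/s
Re = VD/ν = 3.781·0.227/1.63×10^-6 = 5.26×10^5 → turbulent
ε/D = 0.59/227 = 0.00260
Haaland: f = 0.02545
h_f = f(L/D)V²/(2g) = 0.02545·(551/0.227)·3.781²/(2·9.81) = 45.00 m

h_f ≈ 45.0 m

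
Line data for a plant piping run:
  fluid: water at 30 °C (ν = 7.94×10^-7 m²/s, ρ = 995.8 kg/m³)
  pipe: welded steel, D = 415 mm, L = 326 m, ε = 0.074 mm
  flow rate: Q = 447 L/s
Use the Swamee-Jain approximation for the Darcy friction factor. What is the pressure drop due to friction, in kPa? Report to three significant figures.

V = 4Q/(πD²) = 4·0.447/(π·0.415²) = 3.305 m/s
Re = VD/ν = 3.305·0.415/7.94×10^-7 = 1.73×10^6 → turbulent
ε/D = 0.074/415 = 1.78×10^-4
Swamee-Jain: f = 0.01413
h_f = f(L/D)V²/(2g) = 0.01413·(326/0.415)·3.305²/(2·9.81) = 6.178 m
Δp = ρg·h_f = 995.8·9.81·6.178 = 60.35 kPa

Δp ≈ 60.3 kPa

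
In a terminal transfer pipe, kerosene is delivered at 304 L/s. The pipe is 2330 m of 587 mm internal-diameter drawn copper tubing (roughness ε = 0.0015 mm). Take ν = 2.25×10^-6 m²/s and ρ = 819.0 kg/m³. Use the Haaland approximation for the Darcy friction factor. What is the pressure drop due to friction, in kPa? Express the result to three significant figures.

V = 4Q/(πD²) = 4·0.304/(π·0.587²) = 1.123 m/s
Re = VD/ν = 1.123·0.587/2.25×10^-6 = 2.93×10^5 → turbulent
ε/D = 0.0015/587 = 2.56×10^-6
Haaland: f = 0.01443
h_f = f(L/D)V²/(2g) = 0.01443·(2330/0.587)·1.123²/(2·9.81) = 3.683 m
Δp = ρg·h_f = 819.0·9.81·3.683 = 29.59 kPa

Δp ≈ 29.6 kPa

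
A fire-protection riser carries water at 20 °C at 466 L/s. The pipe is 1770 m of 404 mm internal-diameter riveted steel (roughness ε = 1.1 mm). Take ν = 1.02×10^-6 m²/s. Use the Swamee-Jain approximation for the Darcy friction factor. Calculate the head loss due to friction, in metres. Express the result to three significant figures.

h_f ≈ 75.6 m

V = 4Q/(πD²) = 4·0.466/(π·0.404²) = 3.635 m/s
Re = VD/ν = 3.635·0.404/1.02×10^-6 = 1.44×10^6 → turbulent
ε/D = 1.1/404 = 0.00272
Swamee-Jain: f = 0.02562
h_f = f(L/D)V²/(2g) = 0.02562·(1770/0.404)·3.635²/(2·9.81) = 75.61 m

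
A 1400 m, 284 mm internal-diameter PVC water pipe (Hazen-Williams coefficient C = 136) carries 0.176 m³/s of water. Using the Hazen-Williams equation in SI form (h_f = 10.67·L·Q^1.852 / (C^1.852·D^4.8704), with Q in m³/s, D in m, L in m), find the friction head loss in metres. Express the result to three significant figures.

h_f ≈ 30.8 m

h_f = 10.67·1400·0.176^1.852 / (136^1.852·0.284^4.8704) = 30.78 m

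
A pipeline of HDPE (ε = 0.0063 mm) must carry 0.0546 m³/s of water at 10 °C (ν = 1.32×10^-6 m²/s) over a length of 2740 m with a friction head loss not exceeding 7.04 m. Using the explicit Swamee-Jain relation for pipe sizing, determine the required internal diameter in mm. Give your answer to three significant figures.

D ≈ 277 mm

Swamee-Jain (Type III): D = 0.66·[ε^1.25·(LQ²/(gh_f))^4.75 + ν·Q^9.4·(L/(gh_f))^5.2]^0.04
LQ²/(gh_f) = 0.1183; L/(gh_f) = 39.67
Term 1 = ε^1.25·(…)^4.75 = 1.25×10^-11; Term 2 = ν·Q^9.4·(…)^5.2 = 3.65×10^-10
D = 0.66·(1.25×10^-11 + 3.65×10^-10)^0.04 = 0.2771 m = 277 mm
Check: V = 0.905 m/s, Re = 1.90×10^5, f = 0.01589, h_f = 6.56 m ≈ 7.04 m ✓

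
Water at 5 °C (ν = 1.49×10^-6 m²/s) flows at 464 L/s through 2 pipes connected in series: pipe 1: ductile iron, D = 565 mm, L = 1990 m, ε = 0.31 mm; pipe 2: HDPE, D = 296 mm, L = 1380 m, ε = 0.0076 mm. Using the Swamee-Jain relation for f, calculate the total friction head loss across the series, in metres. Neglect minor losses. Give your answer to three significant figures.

Pipe 1: V = 1.851 m/s, Re = 7.02×10^5, ε/D = 5.49×10^-4, f = 0.01782, h_1 = f(L/D)V²/2g = 10.96 m
Pipe 2: V = 6.743 m/s, Re = 1.34×10^6, ε/D = 2.57×10^-5, f = 0.01176, h_2 = f(L/D)V²/2g = 127.0 m
Series → Q common, losses add: H = Σh = 138.0 m

H ≈ 138 m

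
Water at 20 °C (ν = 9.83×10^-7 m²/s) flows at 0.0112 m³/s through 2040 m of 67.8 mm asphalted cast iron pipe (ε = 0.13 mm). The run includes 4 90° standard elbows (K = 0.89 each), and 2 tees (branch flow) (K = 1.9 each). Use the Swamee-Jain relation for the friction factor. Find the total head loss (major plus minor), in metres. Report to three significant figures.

H_L ≈ 361 m

V = 4Q/(πD²) = 3.102 m/s; V²/2g = 0.4905 m
Re = 2.14×10^5, ε/D = 0.00192 → f = 0.02419 (Swamee-Jain)
Major: h_f = f(L/D)·V²/2g = 0.02419·30088·0.4905 = 357.0 m
Minor: ΣK = 7.36; h_m = ΣK·V²/2g = 3.610 m
Total H_L = 357.0 + 3.610 = 360.6 m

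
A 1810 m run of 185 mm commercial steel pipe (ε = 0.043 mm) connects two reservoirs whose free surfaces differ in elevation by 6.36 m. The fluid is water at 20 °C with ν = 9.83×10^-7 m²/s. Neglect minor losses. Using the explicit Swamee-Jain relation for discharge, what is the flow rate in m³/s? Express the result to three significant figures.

Swamee-Jain (Type II): Q = -0.965·√(gD⁵h_f/L)·ln[ε/(3.7D) + √(3.17ν²L/(gD³h_f))]
√(gD⁵h_f/L) = √(9.81·0.185⁵·6.36/1810) = 0.002733
ε/(3.7D) = 6.28×10^-5; √(3.17ν²L/(gD³h_f)) = 1.18×10^-4
Q = -0.965·0.002733·ln(1.813×10^-4) = 0.02272 m³/s
Check: V = 0.845 m/s, Re = 1.59×10^5, f = 0.01788, h_f = 6.37 m ≈ 6.36 m ✓

Q ≈ 0.0227 m³/s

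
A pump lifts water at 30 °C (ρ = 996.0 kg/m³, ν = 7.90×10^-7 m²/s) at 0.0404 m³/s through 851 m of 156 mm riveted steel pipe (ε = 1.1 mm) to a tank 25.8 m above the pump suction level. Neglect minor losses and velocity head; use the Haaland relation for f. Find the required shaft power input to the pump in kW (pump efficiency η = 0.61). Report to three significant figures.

V = 4Q/(πD²) = 2.114 m/s; Re = 4.17×10^5; ε/D = 0.00705; f = 0.03403
h_f = f(L/D)V²/2g = 42.27 m
Total head H = z + h_f = 25.8 + 42.27 = 68.07 m
P_hyd = ρgQH = 996.0·9.81·0.0404·68.07 = 26.87 kW
P_shaft = P_hyd/η = 26.87/0.61 = 44.05 kW

P_shaft ≈ 44.0 kW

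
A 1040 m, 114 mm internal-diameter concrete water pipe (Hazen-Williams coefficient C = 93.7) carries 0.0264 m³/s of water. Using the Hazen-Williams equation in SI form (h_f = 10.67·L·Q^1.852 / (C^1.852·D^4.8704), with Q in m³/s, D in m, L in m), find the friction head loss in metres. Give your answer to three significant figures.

h_f = 10.67·1040·0.0264^1.852 / (93.7^1.852·0.114^4.8704) = 115.8 m

h_f ≈ 116 m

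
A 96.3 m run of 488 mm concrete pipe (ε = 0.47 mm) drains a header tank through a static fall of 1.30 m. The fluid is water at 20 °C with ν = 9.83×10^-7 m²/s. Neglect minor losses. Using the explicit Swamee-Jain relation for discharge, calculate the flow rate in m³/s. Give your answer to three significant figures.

Q ≈ 0.479 m³/s

Swamee-Jain (Type II): Q = -0.965·√(gD⁵h_f/L)·ln[ε/(3.7D) + √(3.17ν²L/(gD³h_f))]
√(gD⁵h_f/L) = √(9.81·0.488⁵·1.30/96.3) = 0.06054
ε/(3.7D) = 2.60×10^-4; √(3.17ν²L/(gD³h_f)) = 1.41×10^-5
Q = -0.965·0.06054·ln(2.744×10^-4) = 0.4791 m³/s
Check: V = 2.56 m/s, Re = 1.27×10^6, f = 0.01978, h_f = 1.31 m ≈ 1.30 m ✓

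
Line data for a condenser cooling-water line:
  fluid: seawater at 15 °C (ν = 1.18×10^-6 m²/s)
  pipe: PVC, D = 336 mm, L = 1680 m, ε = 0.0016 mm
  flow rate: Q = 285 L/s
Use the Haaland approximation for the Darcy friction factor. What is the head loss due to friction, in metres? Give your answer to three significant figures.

h_f ≈ 31.2 m

V = 4Q/(πD²) = 4·0.285/(π·0.336²) = 3.214 m/s
Re = VD/ν = 3.214·0.336/1.18×10^-6 = 9.15×10^5 → turbulent
ε/D = 0.0016/336 = 4.76×10^-6
Haaland: f = 0.01184
h_f = f(L/D)V²/(2g) = 0.01184·(1680/0.336)·3.214²/(2·9.81) = 31.16 m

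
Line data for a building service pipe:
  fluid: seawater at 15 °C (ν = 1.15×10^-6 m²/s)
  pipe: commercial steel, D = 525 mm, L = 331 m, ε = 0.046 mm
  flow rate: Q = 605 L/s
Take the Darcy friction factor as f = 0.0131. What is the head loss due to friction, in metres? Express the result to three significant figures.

V = 4Q/(πD²) = 4·0.605/(π·0.525²) = 2.795 m/s
h_f = f(L/D)V²/(2g) = 0.01310·(331/0.525)·2.795²/(2·9.81) = 3.288 m

h_f ≈ 3.29 m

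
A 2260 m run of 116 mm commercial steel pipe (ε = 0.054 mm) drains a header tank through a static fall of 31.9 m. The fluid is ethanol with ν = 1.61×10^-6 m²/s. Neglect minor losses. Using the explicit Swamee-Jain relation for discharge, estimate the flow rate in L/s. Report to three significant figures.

Swamee-Jain (Type II): Q = -0.965·√(gD⁵h_f/L)·ln[ε/(3.7D) + √(3.17ν²L/(gD³h_f))]
√(gD⁵h_f/L) = √(9.81·0.116⁵·31.9/2260) = 0.001705
ε/(3.7D) = 1.26×10^-4; √(3.17ν²L/(gD³h_f)) = 1.95×10^-4
Q = -0.965·0.001705·ln(3.208×10^-4) = 0.01324 m³/s
Check: V = 1.25 m/s, Re = 9.03×10^4, f = 0.02055, h_f = 32.0 m ≈ 31.9 m ✓

Q ≈ 13.2 L/s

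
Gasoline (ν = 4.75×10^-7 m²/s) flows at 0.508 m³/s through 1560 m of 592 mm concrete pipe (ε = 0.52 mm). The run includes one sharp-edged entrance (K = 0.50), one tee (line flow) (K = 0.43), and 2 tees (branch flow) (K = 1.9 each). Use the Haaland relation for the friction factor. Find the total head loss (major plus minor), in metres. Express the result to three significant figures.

V = 4Q/(πD²) = 1.846 m/s; V²/2g = 0.1736 m
Re = 2.30×10^6, ε/D = 8.78×10^-4 → f = 0.01920 (Haaland)
Major: h_f = f(L/D)·V²/2g = 0.01920·2635·0.1736 = 8.782 m
Minor: ΣK = 4.73; h_m = ΣK·V²/2g = 0.8212 m
Total H_L = 8.782 + 0.8212 = 9.603 m

H_L ≈ 9.60 m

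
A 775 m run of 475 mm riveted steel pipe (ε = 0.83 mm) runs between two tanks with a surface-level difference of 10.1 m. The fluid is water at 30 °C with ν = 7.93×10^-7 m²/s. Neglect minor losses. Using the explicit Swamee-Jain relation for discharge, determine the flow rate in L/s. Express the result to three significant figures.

Q ≈ 410 L/s

Swamee-Jain (Type II): Q = -0.965·√(gD⁵h_f/L)·ln[ε/(3.7D) + √(3.17ν²L/(gD³h_f))]
√(gD⁵h_f/L) = √(9.81·0.475⁵·10.1/775) = 0.05560
ε/(3.7D) = 4.72×10^-4; √(3.17ν²L/(gD³h_f)) = 1.21×10^-5
Q = -0.965·0.05560·ln(4.843×10^-4) = 0.4095 m³/s
Check: V = 2.31 m/s, Re = 1.38×10^6, f = 0.02281, h_f = 10.1 m ≈ 10.1 m ✓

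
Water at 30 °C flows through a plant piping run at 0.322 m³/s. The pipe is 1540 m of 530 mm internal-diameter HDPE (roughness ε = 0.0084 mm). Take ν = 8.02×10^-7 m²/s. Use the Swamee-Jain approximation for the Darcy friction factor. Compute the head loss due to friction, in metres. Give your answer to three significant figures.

V = 4Q/(πD²) = 4·0.322/(π·0.530²) = 1.460 m/s
Re = VD/ν = 1.460·0.530/8.02×10^-7 = 9.65×10^5 → turbulent
ε/D = 0.0084/530 = 1.58×10^-5
Swamee-Jain: f = 0.01205
h_f = f(L/D)V²/(2g) = 0.01205·(1540/0.530)·1.460²/(2·9.81) = 3.802 m

h_f ≈ 3.80 m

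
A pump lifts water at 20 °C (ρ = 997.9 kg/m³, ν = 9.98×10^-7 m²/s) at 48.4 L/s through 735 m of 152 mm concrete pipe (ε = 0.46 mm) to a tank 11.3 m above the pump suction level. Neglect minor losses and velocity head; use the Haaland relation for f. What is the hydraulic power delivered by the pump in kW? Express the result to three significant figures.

P_hyd ≈ 27.4 kW

V = 4Q/(πD²) = 2.667 m/s; Re = 4.06×10^5; ε/D = 0.00303; f = 0.02658
h_f = f(L/D)V²/2g = 46.61 m
Total head H = z + h_f = 11.3 + 46.61 = 57.91 m
P_hyd = ρgQH = 997.9·9.81·0.0484·57.91 = 27.44 kW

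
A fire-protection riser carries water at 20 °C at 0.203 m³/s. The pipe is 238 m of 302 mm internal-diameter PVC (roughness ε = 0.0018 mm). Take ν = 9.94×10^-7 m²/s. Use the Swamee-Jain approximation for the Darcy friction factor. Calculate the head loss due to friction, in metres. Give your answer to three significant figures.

h_f ≈ 3.88 m

V = 4Q/(πD²) = 4·0.203/(π·0.302²) = 2.834 m/s
Re = VD/ν = 2.834·0.302/9.94×10^-7 = 8.61×10^5 → turbulent
ε/D = 0.0018/302 = 5.96×10^-6
Swamee-Jain: f = 0.01204
h_f = f(L/D)V²/(2g) = 0.01204·(238/0.302)·2.834²/(2·9.81) = 3.884 m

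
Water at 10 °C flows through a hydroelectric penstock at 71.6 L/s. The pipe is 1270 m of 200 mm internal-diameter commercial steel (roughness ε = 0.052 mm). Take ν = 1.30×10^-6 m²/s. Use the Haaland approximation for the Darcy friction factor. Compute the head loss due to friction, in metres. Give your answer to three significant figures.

V = 4Q/(πD²) = 4·0.0716/(π·0.200²) = 2.279 m/s
Re = VD/ν = 2.279·0.200/1.30×10^-6 = 3.51×10^5 → turbulent
ε/D = 0.052/200 = 2.60×10^-4
Haaland: f = 0.01628
h_f = f(L/D)V²/(2g) = 0.01628·(1270/0.200)·2.279²/(2·9.81) = 27.37 m

h_f ≈ 27.4 m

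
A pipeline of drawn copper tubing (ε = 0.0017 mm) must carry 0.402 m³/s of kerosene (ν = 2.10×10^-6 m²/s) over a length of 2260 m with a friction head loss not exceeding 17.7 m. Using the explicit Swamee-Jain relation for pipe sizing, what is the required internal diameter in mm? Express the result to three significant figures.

D ≈ 474 mm

Swamee-Jain (Type III): D = 0.66·[ε^1.25·(LQ²/(gh_f))^4.75 + ν·Q^9.4·(L/(gh_f))^5.2]^0.04
LQ²/(gh_f) = 2.103; L/(gh_f) = 13.02
Term 1 = ε^1.25·(…)^4.75 = 2.10×10^-6; Term 2 = ν·Q^9.4·(…)^5.2 = 2.50×10^-4
D = 0.66·(2.10×10^-6 + 2.50×10^-4)^0.04 = 0.4738 m = 474 mm
Check: V = 2.28 m/s, Re = 5.14×10^5, f = 0.01308, h_f = 16.5 m ≈ 17.7 m ✓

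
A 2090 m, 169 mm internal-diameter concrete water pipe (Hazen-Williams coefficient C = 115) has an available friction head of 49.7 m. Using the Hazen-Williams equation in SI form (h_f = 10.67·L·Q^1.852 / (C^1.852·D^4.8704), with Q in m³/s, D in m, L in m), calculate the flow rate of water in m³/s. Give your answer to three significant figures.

Q ≈ 0.0397 m³/s

Rearranging: Q = [h_f·C^1.852·D^4.8704 / (10.67·L)]^(1/1.852)
Q = [49.7·115^1.852·0.169^4.8704 / (10.67·2090)]^0.540 = 0.03965 m³/s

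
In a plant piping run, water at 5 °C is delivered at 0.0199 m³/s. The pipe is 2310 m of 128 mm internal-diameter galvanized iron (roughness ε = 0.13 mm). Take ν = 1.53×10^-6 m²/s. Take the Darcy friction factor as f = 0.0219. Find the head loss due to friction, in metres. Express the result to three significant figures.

V = 4Q/(πD²) = 4·0.0199/(π·0.128²) = 1.546 m/s
h_f = f(L/D)V²/(2g) = 0.02190·(2310/0.128)·1.546²/(2·9.81) = 48.18 m

h_f ≈ 48.2 m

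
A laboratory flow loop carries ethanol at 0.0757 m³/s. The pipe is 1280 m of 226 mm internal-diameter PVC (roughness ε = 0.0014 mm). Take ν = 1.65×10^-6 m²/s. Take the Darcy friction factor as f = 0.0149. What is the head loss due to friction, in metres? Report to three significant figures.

h_f ≈ 15.3 m

V = 4Q/(πD²) = 4·0.0757/(π·0.226²) = 1.887 m/s
h_f = f(L/D)V²/(2g) = 0.01490·(1280/0.226)·1.887²/(2·9.81) = 15.32 m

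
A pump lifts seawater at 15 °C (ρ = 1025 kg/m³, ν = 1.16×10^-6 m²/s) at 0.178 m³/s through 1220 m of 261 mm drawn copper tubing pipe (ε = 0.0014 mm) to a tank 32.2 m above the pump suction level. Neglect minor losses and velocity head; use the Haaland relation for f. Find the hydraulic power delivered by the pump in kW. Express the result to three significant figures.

V = 4Q/(πD²) = 3.327 m/s; Re = 7.49×10^5; ε/D = 5.36×10^-6; f = 0.01225
h_f = f(L/D)V²/2g = 32.30 m
Total head H = z + h_f = 32.2 + 32.30 = 64.50 m
P_hyd = ρgQH = 1025·9.81·0.178·64.50 = 115.4 kW

P_hyd ≈ 115 kW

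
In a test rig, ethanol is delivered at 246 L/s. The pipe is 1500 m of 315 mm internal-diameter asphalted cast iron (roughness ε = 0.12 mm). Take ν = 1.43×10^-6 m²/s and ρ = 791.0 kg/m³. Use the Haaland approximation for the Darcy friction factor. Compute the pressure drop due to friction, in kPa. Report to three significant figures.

Δp ≈ 310 kPa

V = 4Q/(πD²) = 4·0.246/(π·0.315²) = 3.157 m/s
Re = VD/ν = 3.157·0.315/1.43×10^-6 = 6.95×10^5 → turbulent
ε/D = 0.12/315 = 3.81×10^-4
Haaland: f = 0.01651
h_f = f(L/D)V²/(2g) = 0.01651·(1500/0.315)·3.157²/(2·9.81) = 39.92 m
Δp = ρg·h_f = 791.0·9.81·39.92 = 309.8 kPa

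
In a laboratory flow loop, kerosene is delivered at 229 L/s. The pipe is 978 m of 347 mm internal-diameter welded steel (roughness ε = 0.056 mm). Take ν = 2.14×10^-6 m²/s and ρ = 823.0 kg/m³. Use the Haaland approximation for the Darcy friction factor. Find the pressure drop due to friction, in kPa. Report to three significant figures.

Δp ≈ 104 kPa

V = 4Q/(πD²) = 4·0.229/(π·0.347²) = 2.422 m/s
Re = VD/ν = 2.422·0.347/2.14×10^-6 = 3.93×10^5 → turbulent
ε/D = 0.056/347 = 1.61×10^-4
Haaland: f = 0.01528
h_f = f(L/D)V²/(2g) = 0.01528·(978/0.347)·2.422²/(2·9.81) = 12.87 m
Δp = ρg·h_f = 823.0·9.81·12.87 = 103.9 kPa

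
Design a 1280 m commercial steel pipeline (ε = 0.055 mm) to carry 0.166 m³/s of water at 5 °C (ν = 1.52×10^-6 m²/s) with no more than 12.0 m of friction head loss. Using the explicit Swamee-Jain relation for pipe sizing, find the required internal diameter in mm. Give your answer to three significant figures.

D ≈ 331 mm

Swamee-Jain (Type III): D = 0.66·[ε^1.25·(LQ²/(gh_f))^4.75 + ν·Q^9.4·(L/(gh_f))^5.2]^0.04
LQ²/(gh_f) = 0.2996; L/(gh_f) = 10.87
Term 1 = ε^1.25·(…)^4.75 = 1.55×10^-8; Term 2 = ν·Q^9.4·(…)^5.2 = 1.74×10^-8
D = 0.66·(1.55×10^-8 + 1.74×10^-8)^0.04 = 0.3313 m = 331 mm
Check: V = 1.93 m/s, Re = 4.20×10^5, f = 0.01544, h_f = 11.3 m ≈ 12.0 m ✓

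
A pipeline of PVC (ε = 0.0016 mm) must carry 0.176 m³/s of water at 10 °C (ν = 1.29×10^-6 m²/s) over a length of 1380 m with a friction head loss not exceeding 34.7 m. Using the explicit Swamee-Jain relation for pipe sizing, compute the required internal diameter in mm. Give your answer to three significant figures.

D ≈ 267 mm

Swamee-Jain (Type III): D = 0.66·[ε^1.25·(LQ²/(gh_f))^4.75 + ν·Q^9.4·(L/(gh_f))^5.2]^0.04
LQ²/(gh_f) = 0.1256; L/(gh_f) = 4.054
Term 1 = ε^1.25·(…)^4.75 = 2.99×10^-12; Term 2 = ν·Q^9.4·(…)^5.2 = 1.51×10^-10
D = 0.66·(2.99×10^-12 + 1.51×10^-10)^0.04 = 0.2673 m = 267 mm
Check: V = 3.14 m/s, Re = 6.50×10^5, f = 0.01261, h_f = 32.6 m ≈ 34.7 m ✓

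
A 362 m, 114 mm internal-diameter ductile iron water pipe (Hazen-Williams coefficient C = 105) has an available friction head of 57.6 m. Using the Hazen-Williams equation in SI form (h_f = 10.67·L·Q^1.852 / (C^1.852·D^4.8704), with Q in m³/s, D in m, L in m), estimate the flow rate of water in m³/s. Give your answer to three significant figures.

Rearranging: Q = [h_f·C^1.852·D^4.8704 / (10.67·L)]^(1/1.852)
Q = [57.6·105^1.852·0.114^4.8704 / (10.67·362)]^0.540 = 0.03588 m³/s

Q ≈ 0.0359 m³/s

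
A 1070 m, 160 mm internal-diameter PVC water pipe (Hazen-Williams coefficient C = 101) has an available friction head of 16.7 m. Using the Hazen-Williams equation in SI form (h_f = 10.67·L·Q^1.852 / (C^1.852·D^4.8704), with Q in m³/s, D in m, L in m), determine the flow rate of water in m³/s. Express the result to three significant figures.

Rearranging: Q = [h_f·C^1.852·D^4.8704 / (10.67·L)]^(1/1.852)
Q = [16.7·101^1.852·0.160^4.8704 / (10.67·1070)]^0.540 = 0.02402 m³/s

Q ≈ 0.0240 m³/s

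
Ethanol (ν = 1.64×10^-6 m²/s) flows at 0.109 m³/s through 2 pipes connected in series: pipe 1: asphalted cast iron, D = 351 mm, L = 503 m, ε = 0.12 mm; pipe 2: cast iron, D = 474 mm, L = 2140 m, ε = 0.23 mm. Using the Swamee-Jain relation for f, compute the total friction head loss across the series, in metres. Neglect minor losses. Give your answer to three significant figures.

H ≈ 3.31 m

Pipe 1: V = 1.126 m/s, Re = 2.41×10^5, ε/D = 3.42×10^-4, f = 0.01770, h_1 = f(L/D)V²/2g = 1.641 m
Pipe 2: V = 0.6177 m/s, Re = 1.79×10^5, ε/D = 4.85×10^-4, f = 0.01906, h_2 = f(L/D)V²/2g = 1.673 m
Series → Q common, losses add: H = Σh = 3.314 m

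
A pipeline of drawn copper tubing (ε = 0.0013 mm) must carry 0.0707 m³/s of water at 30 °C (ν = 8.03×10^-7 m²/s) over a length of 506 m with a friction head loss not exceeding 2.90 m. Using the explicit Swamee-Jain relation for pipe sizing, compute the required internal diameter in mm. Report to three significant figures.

Swamee-Jain (Type III): D = 0.66·[ε^1.25·(LQ²/(gh_f))^4.75 + ν·Q^9.4·(L/(gh_f))^5.2]^0.04
LQ²/(gh_f) = 0.08890; L/(gh_f) = 17.79
Term 1 = ε^1.25·(…)^4.75 = 4.46×10^-13; Term 2 = ν·Q^9.4·(…)^5.2 = 3.89×10^-11
D = 0.66·(4.46×10^-13 + 3.89×10^-11)^0.04 = 0.2531 m = 253 mm
Check: V = 1.40 m/s, Re = 4.43×10^5, f = 0.01346, h_f = 2.71 m ≈ 2.90 m ✓

D ≈ 253 mm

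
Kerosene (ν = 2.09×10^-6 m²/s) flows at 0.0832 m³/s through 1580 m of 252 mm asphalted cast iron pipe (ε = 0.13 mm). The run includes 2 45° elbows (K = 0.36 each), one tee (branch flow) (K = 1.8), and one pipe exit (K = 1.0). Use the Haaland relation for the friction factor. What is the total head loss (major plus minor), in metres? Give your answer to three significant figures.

V = 4Q/(πD²) = 1.668 m/s; V²/2g = 0.1418 m
Re = 2.01×10^5, ε/D = 5.16×10^-4 → f = 0.01871 (Haaland)
Major: h_f = f(L/D)·V²/2g = 0.01871·6270·0.1418 = 16.64 m
Minor: ΣK = 3.52; h_m = ΣK·V²/2g = 0.4992 m
Total H_L = 16.64 + 0.4992 = 17.14 m

H_L ≈ 17.1 m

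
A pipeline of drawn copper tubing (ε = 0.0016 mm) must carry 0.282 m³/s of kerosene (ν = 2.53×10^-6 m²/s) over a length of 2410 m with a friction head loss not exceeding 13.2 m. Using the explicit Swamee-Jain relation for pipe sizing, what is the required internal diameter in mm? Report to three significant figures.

Swamee-Jain (Type III): D = 0.66·[ε^1.25·(LQ²/(gh_f))^4.75 + ν·Q^9.4·(L/(gh_f))^5.2]^0.04
LQ²/(gh_f) = 1.480; L/(gh_f) = 18.61
Term 1 = ε^1.25·(…)^4.75 = 3.66×10^-7; Term 2 = ν·Q^9.4·(…)^5.2 = 6.89×10^-5
D = 0.66·(3.66×10^-7 + 6.89×10^-5)^0.04 = 0.4500 m = 450 mm
Check: V = 1.77 m/s, Re = 3.15×10^5, f = 0.01428, h_f = 12.3 m ≈ 13.2 m ✓

D ≈ 450 mm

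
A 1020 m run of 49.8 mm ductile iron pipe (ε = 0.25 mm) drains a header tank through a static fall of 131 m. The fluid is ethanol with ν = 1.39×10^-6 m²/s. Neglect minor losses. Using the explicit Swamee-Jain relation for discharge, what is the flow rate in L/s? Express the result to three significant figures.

Q ≈ 3.88 L/s

Swamee-Jain (Type II): Q = -0.965·√(gD⁵h_f/L)·ln[ε/(3.7D) + √(3.17ν²L/(gD³h_f))]
√(gD⁵h_f/L) = √(9.81·0.0498⁵·131/1020) = 6.212×10^-4
ε/(3.7D) = 0.00136; √(3.17ν²L/(gD³h_f)) = 1.98×10^-4
Q = -0.965·6.212×10^-4·ln(0.001555) = 0.003876 m³/s
Check: V = 1.99 m/s, Re = 7.13×10^4, f = 0.03200, h_f = 132 m ≈ 131 m ✓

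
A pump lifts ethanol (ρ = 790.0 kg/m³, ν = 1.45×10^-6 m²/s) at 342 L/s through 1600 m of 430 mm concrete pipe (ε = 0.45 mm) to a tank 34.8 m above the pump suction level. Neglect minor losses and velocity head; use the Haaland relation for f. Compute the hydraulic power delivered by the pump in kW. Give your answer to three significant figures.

V = 4Q/(πD²) = 2.355 m/s; Re = 6.98×10^5; ε/D = 0.00105; f = 0.02026
h_f = f(L/D)V²/2g = 21.31 m
Total head H = z + h_f = 34.8 + 21.31 = 56.11 m
P_hyd = ρgQH = 790.0·9.81·0.342·56.11 = 148.7 kW

P_hyd ≈ 149 kW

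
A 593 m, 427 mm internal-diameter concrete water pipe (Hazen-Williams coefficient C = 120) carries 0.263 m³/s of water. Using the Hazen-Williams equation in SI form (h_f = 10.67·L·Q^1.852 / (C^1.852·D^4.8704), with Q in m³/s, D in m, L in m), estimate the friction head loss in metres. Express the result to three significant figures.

h_f = 10.67·593·0.263^1.852 / (120^1.852·0.427^4.8704) = 4.746 m

h_f ≈ 4.75 m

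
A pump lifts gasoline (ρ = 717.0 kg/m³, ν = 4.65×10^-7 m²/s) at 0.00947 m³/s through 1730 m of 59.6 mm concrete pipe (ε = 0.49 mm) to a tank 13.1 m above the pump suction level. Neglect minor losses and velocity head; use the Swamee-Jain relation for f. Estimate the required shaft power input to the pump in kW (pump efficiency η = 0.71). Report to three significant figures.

P_shaft ≈ 58.4 kW

V = 4Q/(πD²) = 3.394 m/s; Re = 4.35×10^5; ε/D = 0.00822; f = 0.03576
h_f = f(L/D)V²/2g = 609.7 m
Total head H = z + h_f = 13.1 + 609.7 = 622.8 m
P_hyd = ρgQH = 717.0·9.81·0.00947·622.8 = 41.48 kW
P_shaft = P_hyd/η = 41.48/0.71 = 58.42 kW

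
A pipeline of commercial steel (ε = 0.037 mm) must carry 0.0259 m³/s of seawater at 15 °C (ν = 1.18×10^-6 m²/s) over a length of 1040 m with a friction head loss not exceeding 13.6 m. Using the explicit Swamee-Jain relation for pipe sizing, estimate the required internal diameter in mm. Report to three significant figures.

Swamee-Jain (Type III): D = 0.66·[ε^1.25·(LQ²/(gh_f))^4.75 + ν·Q^9.4·(L/(gh_f))^5.2]^0.04
LQ²/(gh_f) = 0.005229; L/(gh_f) = 7.795
Term 1 = ε^1.25·(…)^4.75 = 4.20×10^-17; Term 2 = ν·Q^9.4·(…)^5.2 = 6.23×10^-17
D = 0.66·(4.20×10^-17 + 6.23×10^-17)^0.04 = 0.1514 m = 151 mm
Check: V = 1.44 m/s, Re = 1.85×10^5, f = 0.01761, h_f = 12.7 m ≈ 13.6 m ✓

D ≈ 151 mm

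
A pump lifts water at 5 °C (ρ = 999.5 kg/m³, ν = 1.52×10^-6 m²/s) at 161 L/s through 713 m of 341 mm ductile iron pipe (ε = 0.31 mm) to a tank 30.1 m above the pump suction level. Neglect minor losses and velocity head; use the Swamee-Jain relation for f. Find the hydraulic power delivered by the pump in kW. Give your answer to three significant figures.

V = 4Q/(πD²) = 1.763 m/s; Re = 3.95×10^5; ε/D = 9.09×10^-4; f = 0.02012
h_f = f(L/D)V²/2g = 6.663 m
Total head H = z + h_f = 30.1 + 6.663 = 36.76 m
P_hyd = ρgQH = 999.5·9.81·0.161·36.76 = 58.03 kW

P_hyd ≈ 58.0 kW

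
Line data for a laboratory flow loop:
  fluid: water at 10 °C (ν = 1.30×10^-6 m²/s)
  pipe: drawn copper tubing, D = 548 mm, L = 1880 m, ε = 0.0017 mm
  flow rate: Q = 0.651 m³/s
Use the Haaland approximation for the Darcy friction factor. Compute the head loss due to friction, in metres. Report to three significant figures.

V = 4Q/(πD²) = 4·0.651/(π·0.548²) = 2.760 m/s
Re = VD/ν = 2.760·0.548/1.30×10^-6 = 1.16×10^6 → turbulent
ε/D = 0.0017/548 = 3.10×10^-6
Haaland: f = 0.01135
h_f = f(L/D)V²/(2g) = 0.01135·(1880/0.548)·2.760²/(2·9.81) = 15.12 m

h_f ≈ 15.1 m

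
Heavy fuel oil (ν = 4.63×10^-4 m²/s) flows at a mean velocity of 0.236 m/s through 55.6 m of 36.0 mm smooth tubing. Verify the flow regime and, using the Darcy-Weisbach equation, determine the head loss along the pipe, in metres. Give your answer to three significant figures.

h_f ≈ 15.3 m

Re = VD/ν = 0.236·0.03600/4.63×10^-4 = 18.3 → laminar (Re < 2300)
f = 64/Re = 3.488
h_f = f(L/D)V²/(2g) = 3.488·(55.6/0.03600)·0.236²/(2·9.81) = 15.29 m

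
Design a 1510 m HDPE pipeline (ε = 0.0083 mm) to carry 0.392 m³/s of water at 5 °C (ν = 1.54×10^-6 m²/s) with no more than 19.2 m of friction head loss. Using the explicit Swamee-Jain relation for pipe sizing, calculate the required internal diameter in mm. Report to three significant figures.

Swamee-Jain (Type III): D = 0.66·[ε^1.25·(LQ²/(gh_f))^4.75 + ν·Q^9.4·(L/(gh_f))^5.2]^0.04
LQ²/(gh_f) = 1.232; L/(gh_f) = 8.017
Term 1 = ε^1.25·(…)^4.75 = 1.20×10^-6; Term 2 = ν·Q^9.4·(…)^5.2 = 1.16×10^-5
D = 0.66·(1.20×10^-6 + 1.16×10^-5)^0.04 = 0.4206 m = 421 mm
Check: V = 2.82 m/s, Re = 7.71×10^5, f = 0.01254, h_f = 18.3 m ≈ 19.2 m ✓

D ≈ 421 mm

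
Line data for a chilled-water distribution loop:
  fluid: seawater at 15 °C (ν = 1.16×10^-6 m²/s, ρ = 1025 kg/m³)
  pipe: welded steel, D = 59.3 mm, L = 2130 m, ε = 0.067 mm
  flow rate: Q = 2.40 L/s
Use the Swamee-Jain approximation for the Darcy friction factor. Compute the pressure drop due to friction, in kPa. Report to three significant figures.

V = 4Q/(πD²) = 4·0.00240/(π·0.0593²) = 0.8690 m/s
Re = VD/ν = 0.8690·0.0593/1.16×10^-6 = 4.44×10^4 → turbulent
ε/D = 0.067/59.3 = 0.00113
Swamee-Jain: f = 0.02494
h_f = f(L/D)V²/(2g) = 0.02494·(2130/0.0593)·0.8690²/(2·9.81) = 34.48 m
Δp = ρg·h_f = 1025·9.81·34.48 = 346.7 kPa

Δp ≈ 347 kPa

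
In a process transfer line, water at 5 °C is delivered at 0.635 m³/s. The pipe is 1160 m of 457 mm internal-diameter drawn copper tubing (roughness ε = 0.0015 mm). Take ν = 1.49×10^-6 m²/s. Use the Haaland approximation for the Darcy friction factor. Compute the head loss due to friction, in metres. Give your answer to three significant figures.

V = 4Q/(πD²) = 4·0.635/(π·0.457²) = 3.871 m/s
Re = VD/ν = 3.871·0.457/1.49×10^-6 = 1.19×10^6 → turbulent
ε/D = 0.0015/457 = 3.28×10^-6
Haaland: f = 0.01132
h_f = f(L/D)V²/(2g) = 0.01132·(1160/0.457)·3.871²/(2·9.81) = 21.95 m

h_f ≈ 21.9 m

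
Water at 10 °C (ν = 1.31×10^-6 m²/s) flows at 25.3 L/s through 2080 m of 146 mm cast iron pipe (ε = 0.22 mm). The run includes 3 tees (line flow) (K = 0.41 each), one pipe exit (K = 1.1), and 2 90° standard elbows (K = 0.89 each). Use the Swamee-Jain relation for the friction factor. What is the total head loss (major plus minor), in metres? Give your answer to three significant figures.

H_L ≈ 38.9 m

V = 4Q/(πD²) = 1.511 m/s; V²/2g = 0.1164 m
Re = 1.68×10^5, ε/D = 0.00151 → f = 0.02319 (Swamee-Jain)
Major: h_f = f(L/D)·V²/2g = 0.02319·14247·0.1164 = 38.46 m
Minor: ΣK = 4.11; h_m = ΣK·V²/2g = 0.4784 m
Total H_L = 38.46 + 0.4784 = 38.94 m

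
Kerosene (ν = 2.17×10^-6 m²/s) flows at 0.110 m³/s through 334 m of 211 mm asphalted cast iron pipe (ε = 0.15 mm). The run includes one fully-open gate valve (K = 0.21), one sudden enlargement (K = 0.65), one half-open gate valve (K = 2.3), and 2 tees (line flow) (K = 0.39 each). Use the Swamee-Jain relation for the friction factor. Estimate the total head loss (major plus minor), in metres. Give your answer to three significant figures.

H_L ≈ 17.5 m

V = 4Q/(πD²) = 3.146 m/s; V²/2g = 0.5044 m
Re = 3.06×10^5, ε/D = 7.11×10^-4 → f = 0.01942 (Swamee-Jain)
Major: h_f = f(L/D)·V²/2g = 0.01942·1583·0.5044 = 15.51 m
Minor: ΣK = 3.94; h_m = ΣK·V²/2g = 1.987 m
Total H_L = 15.51 + 1.987 = 17.50 m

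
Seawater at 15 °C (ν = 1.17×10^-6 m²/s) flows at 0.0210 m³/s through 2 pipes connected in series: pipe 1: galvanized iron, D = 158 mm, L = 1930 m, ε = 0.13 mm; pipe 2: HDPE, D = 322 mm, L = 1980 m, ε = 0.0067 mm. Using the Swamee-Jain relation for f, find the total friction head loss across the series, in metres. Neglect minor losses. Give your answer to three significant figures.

H ≈ 15.4 m

Pipe 1: V = 1.071 m/s, Re = 1.45×10^5, ε/D = 8.23×10^-4, f = 0.02097, h_1 = f(L/D)V²/2g = 14.98 m
Pipe 2: V = 0.2579 m/s, Re = 7.10×10^4, ε/D = 2.08×10^-5, f = 0.01932, h_2 = f(L/D)V²/2g = 0.4027 m
Series → Q common, losses add: H = Σh = 15.38 m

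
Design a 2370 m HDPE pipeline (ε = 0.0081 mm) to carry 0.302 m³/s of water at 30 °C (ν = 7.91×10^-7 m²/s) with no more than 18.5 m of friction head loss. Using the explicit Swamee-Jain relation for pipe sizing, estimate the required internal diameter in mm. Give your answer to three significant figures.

D ≈ 412 mm

Swamee-Jain (Type III): D = 0.66·[ε^1.25·(LQ²/(gh_f))^4.75 + ν·Q^9.4·(L/(gh_f))^5.2]^0.04
LQ²/(gh_f) = 1.191; L/(gh_f) = 13.06
Term 1 = ε^1.25·(…)^4.75 = 9.91×10^-7; Term 2 = ν·Q^9.4·(…)^5.2 = 6.50×10^-6
D = 0.66·(9.91×10^-7 + 6.50×10^-6)^0.04 = 0.4116 m = 412 mm
Check: V = 2.27 m/s, Re = 1.18×10^6, f = 0.01180, h_f = 17.8 m ≈ 18.5 m ✓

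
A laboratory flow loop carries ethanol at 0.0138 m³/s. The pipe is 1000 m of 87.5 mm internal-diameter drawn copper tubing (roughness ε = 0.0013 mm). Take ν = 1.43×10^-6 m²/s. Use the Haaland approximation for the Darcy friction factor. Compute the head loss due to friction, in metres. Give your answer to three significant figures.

V = 4Q/(πD²) = 4·0.0138/(π·0.0875²) = 2.295 m/s
Re = VD/ν = 2.295·0.0875/1.43×10^-6 = 1.40×10^5 → turbulent
ε/D = 0.0013/87.5 = 1.49×10^-5
Haaland: f = 0.01670
h_f = f(L/D)V²/(2g) = 0.01670·(1000/0.0875)·2.295²/(2·9.81) = 51.22 m

h_f ≈ 51.2 m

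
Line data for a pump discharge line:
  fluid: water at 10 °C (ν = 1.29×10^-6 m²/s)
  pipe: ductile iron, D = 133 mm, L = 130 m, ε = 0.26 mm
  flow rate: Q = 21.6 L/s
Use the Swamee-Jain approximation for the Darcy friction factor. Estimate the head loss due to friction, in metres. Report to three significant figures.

V = 4Q/(πD²) = 4·0.0216/(π·0.133²) = 1.555 m/s
Re = VD/ν = 1.555·0.133/1.29×10^-6 = 1.60×10^5 → turbulent
ε/D = 0.26/133 = 0.00195
Swamee-Jain: f = 0.02458
h_f = f(L/D)V²/(2g) = 0.02458·(130/0.133)·1.555²/(2·9.81) = 2.960 m

h_f ≈ 2.96 m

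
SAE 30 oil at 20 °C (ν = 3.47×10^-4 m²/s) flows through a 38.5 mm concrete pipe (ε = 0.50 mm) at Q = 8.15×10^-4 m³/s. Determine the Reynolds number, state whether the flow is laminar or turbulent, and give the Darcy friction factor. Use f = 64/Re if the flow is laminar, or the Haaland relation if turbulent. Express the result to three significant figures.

V = 4Q/(πD²) = 0.7001 m/s
Re = VD/ν = 0.7001·0.0385/3.47×10^-4 = 77.7
Re < 2300 → laminar → f = 64/Re = 0.8240

Re ≈ 77.7; laminar; f = 64/Re ≈ 0.824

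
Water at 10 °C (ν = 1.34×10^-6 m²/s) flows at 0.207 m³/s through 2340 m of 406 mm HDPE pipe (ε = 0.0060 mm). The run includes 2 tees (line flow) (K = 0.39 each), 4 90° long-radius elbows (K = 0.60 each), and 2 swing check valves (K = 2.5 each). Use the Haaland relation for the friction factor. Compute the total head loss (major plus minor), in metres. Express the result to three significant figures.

H_L ≈ 11.1 m

V = 4Q/(πD²) = 1.599 m/s; V²/2g = 0.1303 m
Re = 4.84×10^5, ε/D = 1.48×10^-5 → f = 0.01330 (Haaland)
Major: h_f = f(L/D)·V²/2g = 0.01330·5764·0.1303 = 9.992 m
Minor: ΣK = 8.18; h_m = ΣK·V²/2g = 1.066 m
Total H_L = 9.992 + 1.066 = 11.06 m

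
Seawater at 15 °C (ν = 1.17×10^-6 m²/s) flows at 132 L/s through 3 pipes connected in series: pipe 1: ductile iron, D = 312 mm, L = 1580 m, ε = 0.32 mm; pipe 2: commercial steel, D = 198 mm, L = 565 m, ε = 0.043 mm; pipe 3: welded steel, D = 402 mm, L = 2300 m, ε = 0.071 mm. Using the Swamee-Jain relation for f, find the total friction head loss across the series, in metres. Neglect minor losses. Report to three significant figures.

H ≈ 61.5 m

Pipe 1: V = 1.727 m/s, Re = 4.60×10^5, ε/D = 0.00103, f = 0.02052, h_1 = f(L/D)V²/2g = 15.79 m
Pipe 2: V = 4.287 m/s, Re = 7.25×10^5, ε/D = 2.17×10^-4, f = 0.01524, h_2 = f(L/D)V²/2g = 40.75 m
Pipe 3: V = 1.040 m/s, Re = 3.57×10^5, ε/D = 1.77×10^-4, f = 0.01581, h_3 = f(L/D)V²/2g = 4.985 m
Series → Q common, losses add: H = Σh = 61.52 m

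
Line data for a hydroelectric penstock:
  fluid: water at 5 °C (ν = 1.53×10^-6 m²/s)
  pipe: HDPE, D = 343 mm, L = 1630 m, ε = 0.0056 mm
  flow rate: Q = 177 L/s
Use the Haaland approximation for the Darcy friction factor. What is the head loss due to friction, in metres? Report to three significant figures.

h_f ≈ 12.1 m

V = 4Q/(πD²) = 4·0.177/(π·0.343²) = 1.916 m/s
Re = VD/ν = 1.916·0.343/1.53×10^-6 = 4.29×10^5 → turbulent
ε/D = 0.0056/343 = 1.63×10^-5
Haaland: f = 0.01360
h_f = f(L/D)V²/(2g) = 0.01360·(1630/0.343)·1.916²/(2·9.81) = 12.08 m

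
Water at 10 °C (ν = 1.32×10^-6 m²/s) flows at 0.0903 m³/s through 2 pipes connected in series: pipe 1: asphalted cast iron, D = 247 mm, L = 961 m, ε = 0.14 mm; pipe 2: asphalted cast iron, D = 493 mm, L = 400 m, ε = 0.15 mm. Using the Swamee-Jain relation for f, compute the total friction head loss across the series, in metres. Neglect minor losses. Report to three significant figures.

Pipe 1: V = 1.885 m/s, Re = 3.53×10^5, ε/D = 5.67×10^-4, f = 0.01852, h_1 = f(L/D)V²/2g = 13.04 m
Pipe 2: V = 0.4730 m/s, Re = 1.77×10^5, ε/D = 3.04×10^-4, f = 0.01808, h_2 = f(L/D)V²/2g = 0.1673 m
Series → Q common, losses add: H = Σh = 13.21 m

H ≈ 13.2 m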